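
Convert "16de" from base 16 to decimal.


Input: "16de" in base 16
Positional expansion:
  Digit '1' (value 1) x 16^3 = 4096
  Digit '6' (value 6) x 16^2 = 1536
  Digit 'd' (value 13) x 16^1 = 208
  Digit 'e' (value 14) x 16^0 = 14
Sum = 5854

5854


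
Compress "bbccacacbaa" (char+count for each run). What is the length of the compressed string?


Input: bbccacacbaa
Runs:
  'b' x 2 => "b2"
  'c' x 2 => "c2"
  'a' x 1 => "a1"
  'c' x 1 => "c1"
  'a' x 1 => "a1"
  'c' x 1 => "c1"
  'b' x 1 => "b1"
  'a' x 2 => "a2"
Compressed: "b2c2a1c1a1c1b1a2"
Compressed length: 16

16


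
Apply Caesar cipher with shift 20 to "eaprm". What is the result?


Caesar cipher: shift "eaprm" by 20
  'e' (pos 4) + 20 = pos 24 = 'y'
  'a' (pos 0) + 20 = pos 20 = 'u'
  'p' (pos 15) + 20 = pos 9 = 'j'
  'r' (pos 17) + 20 = pos 11 = 'l'
  'm' (pos 12) + 20 = pos 6 = 'g'
Result: yujlg

yujlg


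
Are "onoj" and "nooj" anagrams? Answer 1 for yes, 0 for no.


Strings: "onoj", "nooj"
Sorted first:  jnoo
Sorted second: jnoo
Sorted forms match => anagrams

1


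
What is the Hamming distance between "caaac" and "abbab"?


Comparing "caaac" and "abbab" position by position:
  Position 0: 'c' vs 'a' => differ
  Position 1: 'a' vs 'b' => differ
  Position 2: 'a' vs 'b' => differ
  Position 3: 'a' vs 'a' => same
  Position 4: 'c' vs 'b' => differ
Total differences (Hamming distance): 4

4


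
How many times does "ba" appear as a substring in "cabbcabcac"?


Searching for "ba" in "cabbcabcac"
Scanning each position:
  Position 0: "ca" => no
  Position 1: "ab" => no
  Position 2: "bb" => no
  Position 3: "bc" => no
  Position 4: "ca" => no
  Position 5: "ab" => no
  Position 6: "bc" => no
  Position 7: "ca" => no
  Position 8: "ac" => no
Total occurrences: 0

0


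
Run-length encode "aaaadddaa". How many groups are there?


Input: aaaadddaa
Scanning for consecutive runs:
  Group 1: 'a' x 4 (positions 0-3)
  Group 2: 'd' x 3 (positions 4-6)
  Group 3: 'a' x 2 (positions 7-8)
Total groups: 3

3


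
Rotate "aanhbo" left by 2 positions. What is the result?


Input: "aanhbo", rotate left by 2
First 2 characters: "aa"
Remaining characters: "nhbo"
Concatenate remaining + first: "nhbo" + "aa" = "nhboaa"

nhboaa


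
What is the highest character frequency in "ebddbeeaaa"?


Input: ebddbeeaaa
Character counts:
  'a': 3
  'b': 2
  'd': 2
  'e': 3
Maximum frequency: 3

3


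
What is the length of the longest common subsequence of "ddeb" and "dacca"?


LCS of "ddeb" and "dacca"
DP table:
           d    a    c    c    a
      0    0    0    0    0    0
  d   0    1    1    1    1    1
  d   0    1    1    1    1    1
  e   0    1    1    1    1    1
  b   0    1    1    1    1    1
LCS length = dp[4][5] = 1

1


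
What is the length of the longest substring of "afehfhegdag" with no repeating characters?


Input: "afehfhegdag"
Sliding window (track last position of each char):
  Position 0 ('a'): window [0,0] length 1 -- new best
  Position 1 ('f'): window [0,1] length 2 -- new best
  Position 2 ('e'): window [0,2] length 3 -- new best
  Position 3 ('h'): window [0,3] length 4 -- new best
  Position 4 ('f'): repeat (last at 1), move window start to 2
  Position 4 ('f'): window [2,4] length 3
  Position 5 ('h'): repeat (last at 3), move window start to 4
  Position 5 ('h'): window [4,5] length 2
  Position 6 ('e'): window [4,6] length 3
  Position 7 ('g'): window [4,7] length 4
  Position 8 ('d'): window [4,8] length 5 -- new best
  Position 9 ('a'): window [4,9] length 6 -- new best
  Position 10 ('g'): repeat (last at 7), move window start to 8
  Position 10 ('g'): window [8,10] length 3
Longest substring with no repeats: "fhegda" with length 6

6


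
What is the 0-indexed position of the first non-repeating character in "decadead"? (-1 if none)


Input: decadead
Character frequencies:
  'a': 2
  'c': 1
  'd': 3
  'e': 2
Scanning left to right for freq == 1:
  Position 0 ('d'): freq=3, skip
  Position 1 ('e'): freq=2, skip
  Position 2 ('c'): unique! => answer = 2

2


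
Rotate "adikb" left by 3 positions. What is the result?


Input: "adikb", rotate left by 3
First 3 characters: "adi"
Remaining characters: "kb"
Concatenate remaining + first: "kb" + "adi" = "kbadi"

kbadi


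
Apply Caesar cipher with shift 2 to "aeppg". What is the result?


Caesar cipher: shift "aeppg" by 2
  'a' (pos 0) + 2 = pos 2 = 'c'
  'e' (pos 4) + 2 = pos 6 = 'g'
  'p' (pos 15) + 2 = pos 17 = 'r'
  'p' (pos 15) + 2 = pos 17 = 'r'
  'g' (pos 6) + 2 = pos 8 = 'i'
Result: cgrri

cgrri


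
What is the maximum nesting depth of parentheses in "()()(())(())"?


Input: "()()(())(())"
Tracking depth:
  Position 0 '(': depth becomes 1
  Position 1 ')': depth becomes 0
  Position 2 '(': depth becomes 1
  Position 3 ')': depth becomes 0
  Position 4 '(': depth becomes 1
  Position 5 '(': depth becomes 2
  Position 6 ')': depth becomes 1
  Position 7 ')': depth becomes 0
  Position 8 '(': depth becomes 1
  Position 9 '(': depth becomes 2
  Position 10 ')': depth becomes 1
  Position 11 ')': depth becomes 0
Maximum depth reached: 2

2


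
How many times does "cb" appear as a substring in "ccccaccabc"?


Searching for "cb" in "ccccaccabc"
Scanning each position:
  Position 0: "cc" => no
  Position 1: "cc" => no
  Position 2: "cc" => no
  Position 3: "ca" => no
  Position 4: "ac" => no
  Position 5: "cc" => no
  Position 6: "ca" => no
  Position 7: "ab" => no
  Position 8: "bc" => no
Total occurrences: 0

0


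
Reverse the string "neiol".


Input: neiol
Reading characters right to left:
  Position 4: 'l'
  Position 3: 'o'
  Position 2: 'i'
  Position 1: 'e'
  Position 0: 'n'
Reversed: loien

loien


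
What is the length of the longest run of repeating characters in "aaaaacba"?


Input: "aaaaacba"
Scanning for longest run:
  Position 1 ('a'): continues run of 'a', length=2
  Position 2 ('a'): continues run of 'a', length=3
  Position 3 ('a'): continues run of 'a', length=4
  Position 4 ('a'): continues run of 'a', length=5
  Position 5 ('c'): new char, reset run to 1
  Position 6 ('b'): new char, reset run to 1
  Position 7 ('a'): new char, reset run to 1
Longest run: 'a' with length 5

5


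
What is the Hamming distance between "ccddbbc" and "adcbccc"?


Comparing "ccddbbc" and "adcbccc" position by position:
  Position 0: 'c' vs 'a' => differ
  Position 1: 'c' vs 'd' => differ
  Position 2: 'd' vs 'c' => differ
  Position 3: 'd' vs 'b' => differ
  Position 4: 'b' vs 'c' => differ
  Position 5: 'b' vs 'c' => differ
  Position 6: 'c' vs 'c' => same
Total differences (Hamming distance): 6

6


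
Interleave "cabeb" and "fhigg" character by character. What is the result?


Interleaving "cabeb" and "fhigg":
  Position 0: 'c' from first, 'f' from second => "cf"
  Position 1: 'a' from first, 'h' from second => "ah"
  Position 2: 'b' from first, 'i' from second => "bi"
  Position 3: 'e' from first, 'g' from second => "eg"
  Position 4: 'b' from first, 'g' from second => "bg"
Result: cfahbiegbg

cfahbiegbg


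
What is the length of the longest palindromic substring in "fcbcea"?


Input: "fcbcea"
Checking substrings for palindromes:
  [1:4] "cbc" (len 3) => palindrome
Longest palindromic substring: "cbc" with length 3

3


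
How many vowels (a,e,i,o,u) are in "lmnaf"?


Input: lmnaf
Checking each character:
  'l' at position 0: consonant
  'm' at position 1: consonant
  'n' at position 2: consonant
  'a' at position 3: vowel (running total: 1)
  'f' at position 4: consonant
Total vowels: 1

1


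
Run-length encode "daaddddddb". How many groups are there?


Input: daaddddddb
Scanning for consecutive runs:
  Group 1: 'd' x 1 (positions 0-0)
  Group 2: 'a' x 2 (positions 1-2)
  Group 3: 'd' x 6 (positions 3-8)
  Group 4: 'b' x 1 (positions 9-9)
Total groups: 4

4


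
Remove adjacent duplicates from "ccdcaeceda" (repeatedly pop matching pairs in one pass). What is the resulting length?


Input: ccdcaeceda
Stack-based adjacent duplicate removal:
  Read 'c': push. Stack: c
  Read 'c': matches stack top 'c' => pop. Stack: (empty)
  Read 'd': push. Stack: d
  Read 'c': push. Stack: dc
  Read 'a': push. Stack: dca
  Read 'e': push. Stack: dcae
  Read 'c': push. Stack: dcaec
  Read 'e': push. Stack: dcaece
  Read 'd': push. Stack: dcaeced
  Read 'a': push. Stack: dcaeceda
Final stack: "dcaeceda" (length 8)

8


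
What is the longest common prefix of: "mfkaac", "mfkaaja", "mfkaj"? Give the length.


Words: mfkaac, mfkaaja, mfkaj
  Position 0: all 'm' => match
  Position 1: all 'f' => match
  Position 2: all 'k' => match
  Position 3: all 'a' => match
  Position 4: ('a', 'a', 'j') => mismatch, stop
LCP = "mfka" (length 4)

4


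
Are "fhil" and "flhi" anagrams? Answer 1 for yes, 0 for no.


Strings: "fhil", "flhi"
Sorted first:  fhil
Sorted second: fhil
Sorted forms match => anagrams

1


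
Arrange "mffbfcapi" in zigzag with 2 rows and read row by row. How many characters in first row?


Zigzag "mffbfcapi" into 2 rows:
Placing characters:
  'm' => row 0
  'f' => row 1
  'f' => row 0
  'b' => row 1
  'f' => row 0
  'c' => row 1
  'a' => row 0
  'p' => row 1
  'i' => row 0
Rows:
  Row 0: "mffai"
  Row 1: "fbcp"
First row length: 5

5


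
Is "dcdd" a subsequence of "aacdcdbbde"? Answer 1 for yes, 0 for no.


Check if "dcdd" is a subsequence of "aacdcdbbde"
Greedy scan:
  Position 0 ('a'): no match needed
  Position 1 ('a'): no match needed
  Position 2 ('c'): no match needed
  Position 3 ('d'): matches sub[0] = 'd'
  Position 4 ('c'): matches sub[1] = 'c'
  Position 5 ('d'): matches sub[2] = 'd'
  Position 6 ('b'): no match needed
  Position 7 ('b'): no match needed
  Position 8 ('d'): matches sub[3] = 'd'
  Position 9 ('e'): no match needed
All 4 characters matched => is a subsequence

1


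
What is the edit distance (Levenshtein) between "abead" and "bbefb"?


Computing edit distance: "abead" -> "bbefb"
DP table:
           b    b    e    f    b
      0    1    2    3    4    5
  a   1    1    2    3    4    5
  b   2    1    1    2    3    4
  e   3    2    2    1    2    3
  a   4    3    3    2    2    3
  d   5    4    4    3    3    3
Edit distance = dp[5][5] = 3

3


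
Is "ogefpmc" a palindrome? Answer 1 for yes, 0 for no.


Input: ogefpmc
Reversed: cmpfego
  Compare pos 0 ('o') with pos 6 ('c'): MISMATCH
  Compare pos 1 ('g') with pos 5 ('m'): MISMATCH
  Compare pos 2 ('e') with pos 4 ('p'): MISMATCH
Result: not a palindrome

0


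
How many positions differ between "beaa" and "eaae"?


Comparing "beaa" and "eaae" position by position:
  Position 0: 'b' vs 'e' => DIFFER
  Position 1: 'e' vs 'a' => DIFFER
  Position 2: 'a' vs 'a' => same
  Position 3: 'a' vs 'e' => DIFFER
Positions that differ: 3

3


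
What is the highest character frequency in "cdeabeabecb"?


Input: cdeabeabecb
Character counts:
  'a': 2
  'b': 3
  'c': 2
  'd': 1
  'e': 3
Maximum frequency: 3

3


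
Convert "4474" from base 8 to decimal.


Input: "4474" in base 8
Positional expansion:
  Digit '4' (value 4) x 8^3 = 2048
  Digit '4' (value 4) x 8^2 = 256
  Digit '7' (value 7) x 8^1 = 56
  Digit '4' (value 4) x 8^0 = 4
Sum = 2364

2364


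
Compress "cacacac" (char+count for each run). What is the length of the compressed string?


Input: cacacac
Runs:
  'c' x 1 => "c1"
  'a' x 1 => "a1"
  'c' x 1 => "c1"
  'a' x 1 => "a1"
  'c' x 1 => "c1"
  'a' x 1 => "a1"
  'c' x 1 => "c1"
Compressed: "c1a1c1a1c1a1c1"
Compressed length: 14

14


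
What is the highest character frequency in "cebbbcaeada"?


Input: cebbbcaeada
Character counts:
  'a': 3
  'b': 3
  'c': 2
  'd': 1
  'e': 2
Maximum frequency: 3

3


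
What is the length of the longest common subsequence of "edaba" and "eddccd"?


LCS of "edaba" and "eddccd"
DP table:
           e    d    d    c    c    d
      0    0    0    0    0    0    0
  e   0    1    1    1    1    1    1
  d   0    1    2    2    2    2    2
  a   0    1    2    2    2    2    2
  b   0    1    2    2    2    2    2
  a   0    1    2    2    2    2    2
LCS length = dp[5][6] = 2

2


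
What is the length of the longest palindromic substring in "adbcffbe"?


Input: "adbcffbe"
Checking substrings for palindromes:
  [4:6] "ff" (len 2) => palindrome
Longest palindromic substring: "ff" with length 2

2


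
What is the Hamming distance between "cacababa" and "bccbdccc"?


Comparing "cacababa" and "bccbdccc" position by position:
  Position 0: 'c' vs 'b' => differ
  Position 1: 'a' vs 'c' => differ
  Position 2: 'c' vs 'c' => same
  Position 3: 'a' vs 'b' => differ
  Position 4: 'b' vs 'd' => differ
  Position 5: 'a' vs 'c' => differ
  Position 6: 'b' vs 'c' => differ
  Position 7: 'a' vs 'c' => differ
Total differences (Hamming distance): 7

7


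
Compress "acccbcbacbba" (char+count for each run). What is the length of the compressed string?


Input: acccbcbacbba
Runs:
  'a' x 1 => "a1"
  'c' x 3 => "c3"
  'b' x 1 => "b1"
  'c' x 1 => "c1"
  'b' x 1 => "b1"
  'a' x 1 => "a1"
  'c' x 1 => "c1"
  'b' x 2 => "b2"
  'a' x 1 => "a1"
Compressed: "a1c3b1c1b1a1c1b2a1"
Compressed length: 18

18


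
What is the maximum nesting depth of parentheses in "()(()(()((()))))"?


Input: "()(()(()((()))))"
Tracking depth:
  Position 0 '(': depth becomes 1
  Position 1 ')': depth becomes 0
  Position 2 '(': depth becomes 1
  Position 3 '(': depth becomes 2
  Position 4 ')': depth becomes 1
  Position 5 '(': depth becomes 2
  Position 6 '(': depth becomes 3
  Position 7 ')': depth becomes 2
  Position 8 '(': depth becomes 3
  Position 9 '(': depth becomes 4
  Position 10 '(': depth becomes 5
  Position 11 ')': depth becomes 4
  Position 12 ')': depth becomes 3
  Position 13 ')': depth becomes 2
  Position 14 ')': depth becomes 1
  Position 15 ')': depth becomes 0
Maximum depth reached: 5

5


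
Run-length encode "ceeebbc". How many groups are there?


Input: ceeebbc
Scanning for consecutive runs:
  Group 1: 'c' x 1 (positions 0-0)
  Group 2: 'e' x 3 (positions 1-3)
  Group 3: 'b' x 2 (positions 4-5)
  Group 4: 'c' x 1 (positions 6-6)
Total groups: 4

4


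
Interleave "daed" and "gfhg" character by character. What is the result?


Interleaving "daed" and "gfhg":
  Position 0: 'd' from first, 'g' from second => "dg"
  Position 1: 'a' from first, 'f' from second => "af"
  Position 2: 'e' from first, 'h' from second => "eh"
  Position 3: 'd' from first, 'g' from second => "dg"
Result: dgafehdg

dgafehdg


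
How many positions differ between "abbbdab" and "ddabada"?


Comparing "abbbdab" and "ddabada" position by position:
  Position 0: 'a' vs 'd' => DIFFER
  Position 1: 'b' vs 'd' => DIFFER
  Position 2: 'b' vs 'a' => DIFFER
  Position 3: 'b' vs 'b' => same
  Position 4: 'd' vs 'a' => DIFFER
  Position 5: 'a' vs 'd' => DIFFER
  Position 6: 'b' vs 'a' => DIFFER
Positions that differ: 6

6


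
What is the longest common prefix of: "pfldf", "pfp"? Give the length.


Words: pfldf, pfp
  Position 0: all 'p' => match
  Position 1: all 'f' => match
  Position 2: ('l', 'p') => mismatch, stop
LCP = "pf" (length 2)

2


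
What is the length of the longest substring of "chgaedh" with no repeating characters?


Input: "chgaedh"
Sliding window (track last position of each char):
  Position 0 ('c'): window [0,0] length 1 -- new best
  Position 1 ('h'): window [0,1] length 2 -- new best
  Position 2 ('g'): window [0,2] length 3 -- new best
  Position 3 ('a'): window [0,3] length 4 -- new best
  Position 4 ('e'): window [0,4] length 5 -- new best
  Position 5 ('d'): window [0,5] length 6 -- new best
  Position 6 ('h'): repeat (last at 1), move window start to 2
  Position 6 ('h'): window [2,6] length 5
Longest substring with no repeats: "chgaed" with length 6

6


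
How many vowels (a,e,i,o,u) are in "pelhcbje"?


Input: pelhcbje
Checking each character:
  'p' at position 0: consonant
  'e' at position 1: vowel (running total: 1)
  'l' at position 2: consonant
  'h' at position 3: consonant
  'c' at position 4: consonant
  'b' at position 5: consonant
  'j' at position 6: consonant
  'e' at position 7: vowel (running total: 2)
Total vowels: 2

2


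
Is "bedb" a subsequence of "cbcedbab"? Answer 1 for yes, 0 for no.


Check if "bedb" is a subsequence of "cbcedbab"
Greedy scan:
  Position 0 ('c'): no match needed
  Position 1 ('b'): matches sub[0] = 'b'
  Position 2 ('c'): no match needed
  Position 3 ('e'): matches sub[1] = 'e'
  Position 4 ('d'): matches sub[2] = 'd'
  Position 5 ('b'): matches sub[3] = 'b'
  Position 6 ('a'): no match needed
  Position 7 ('b'): no match needed
All 4 characters matched => is a subsequence

1


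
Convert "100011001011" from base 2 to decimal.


Input: "100011001011" in base 2
Positional expansion:
  Digit '1' (value 1) x 2^11 = 2048
  Digit '0' (value 0) x 2^10 = 0
  Digit '0' (value 0) x 2^9 = 0
  Digit '0' (value 0) x 2^8 = 0
  Digit '1' (value 1) x 2^7 = 128
  Digit '1' (value 1) x 2^6 = 64
  Digit '0' (value 0) x 2^5 = 0
  Digit '0' (value 0) x 2^4 = 0
  Digit '1' (value 1) x 2^3 = 8
  Digit '0' (value 0) x 2^2 = 0
  Digit '1' (value 1) x 2^1 = 2
  Digit '1' (value 1) x 2^0 = 1
Sum = 2251

2251


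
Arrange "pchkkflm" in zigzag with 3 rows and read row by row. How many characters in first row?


Zigzag "pchkkflm" into 3 rows:
Placing characters:
  'p' => row 0
  'c' => row 1
  'h' => row 2
  'k' => row 1
  'k' => row 0
  'f' => row 1
  'l' => row 2
  'm' => row 1
Rows:
  Row 0: "pk"
  Row 1: "ckfm"
  Row 2: "hl"
First row length: 2

2


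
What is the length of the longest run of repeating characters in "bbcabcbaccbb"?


Input: "bbcabcbaccbb"
Scanning for longest run:
  Position 1 ('b'): continues run of 'b', length=2
  Position 2 ('c'): new char, reset run to 1
  Position 3 ('a'): new char, reset run to 1
  Position 4 ('b'): new char, reset run to 1
  Position 5 ('c'): new char, reset run to 1
  Position 6 ('b'): new char, reset run to 1
  Position 7 ('a'): new char, reset run to 1
  Position 8 ('c'): new char, reset run to 1
  Position 9 ('c'): continues run of 'c', length=2
  Position 10 ('b'): new char, reset run to 1
  Position 11 ('b'): continues run of 'b', length=2
Longest run: 'b' with length 2

2


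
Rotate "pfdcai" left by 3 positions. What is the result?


Input: "pfdcai", rotate left by 3
First 3 characters: "pfd"
Remaining characters: "cai"
Concatenate remaining + first: "cai" + "pfd" = "caipfd"

caipfd


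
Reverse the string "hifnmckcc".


Input: hifnmckcc
Reading characters right to left:
  Position 8: 'c'
  Position 7: 'c'
  Position 6: 'k'
  Position 5: 'c'
  Position 4: 'm'
  Position 3: 'n'
  Position 2: 'f'
  Position 1: 'i'
  Position 0: 'h'
Reversed: cckcmnfih

cckcmnfih


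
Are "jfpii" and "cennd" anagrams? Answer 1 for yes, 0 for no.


Strings: "jfpii", "cennd"
Sorted first:  fiijp
Sorted second: cdenn
Differ at position 0: 'f' vs 'c' => not anagrams

0


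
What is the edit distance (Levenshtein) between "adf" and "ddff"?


Computing edit distance: "adf" -> "ddff"
DP table:
           d    d    f    f
      0    1    2    3    4
  a   1    1    2    3    4
  d   2    1    1    2    3
  f   3    2    2    1    2
Edit distance = dp[3][4] = 2

2


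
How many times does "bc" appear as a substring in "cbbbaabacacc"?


Searching for "bc" in "cbbbaabacacc"
Scanning each position:
  Position 0: "cb" => no
  Position 1: "bb" => no
  Position 2: "bb" => no
  Position 3: "ba" => no
  Position 4: "aa" => no
  Position 5: "ab" => no
  Position 6: "ba" => no
  Position 7: "ac" => no
  Position 8: "ca" => no
  Position 9: "ac" => no
  Position 10: "cc" => no
Total occurrences: 0

0


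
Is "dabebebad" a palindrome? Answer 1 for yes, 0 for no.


Input: dabebebad
Reversed: dabebebad
  Compare pos 0 ('d') with pos 8 ('d'): match
  Compare pos 1 ('a') with pos 7 ('a'): match
  Compare pos 2 ('b') with pos 6 ('b'): match
  Compare pos 3 ('e') with pos 5 ('e'): match
Result: palindrome

1


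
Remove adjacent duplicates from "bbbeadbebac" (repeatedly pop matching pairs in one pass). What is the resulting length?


Input: bbbeadbebac
Stack-based adjacent duplicate removal:
  Read 'b': push. Stack: b
  Read 'b': matches stack top 'b' => pop. Stack: (empty)
  Read 'b': push. Stack: b
  Read 'e': push. Stack: be
  Read 'a': push. Stack: bea
  Read 'd': push. Stack: bead
  Read 'b': push. Stack: beadb
  Read 'e': push. Stack: beadbe
  Read 'b': push. Stack: beadbeb
  Read 'a': push. Stack: beadbeba
  Read 'c': push. Stack: beadbebac
Final stack: "beadbebac" (length 9)

9


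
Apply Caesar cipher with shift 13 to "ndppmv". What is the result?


Caesar cipher: shift "ndppmv" by 13
  'n' (pos 13) + 13 = pos 0 = 'a'
  'd' (pos 3) + 13 = pos 16 = 'q'
  'p' (pos 15) + 13 = pos 2 = 'c'
  'p' (pos 15) + 13 = pos 2 = 'c'
  'm' (pos 12) + 13 = pos 25 = 'z'
  'v' (pos 21) + 13 = pos 8 = 'i'
Result: aqcczi

aqcczi


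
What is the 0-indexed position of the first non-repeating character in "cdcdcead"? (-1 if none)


Input: cdcdcead
Character frequencies:
  'a': 1
  'c': 3
  'd': 3
  'e': 1
Scanning left to right for freq == 1:
  Position 0 ('c'): freq=3, skip
  Position 1 ('d'): freq=3, skip
  Position 2 ('c'): freq=3, skip
  Position 3 ('d'): freq=3, skip
  Position 4 ('c'): freq=3, skip
  Position 5 ('e'): unique! => answer = 5

5


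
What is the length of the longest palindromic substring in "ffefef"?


Input: "ffefef"
Checking substrings for palindromes:
  [1:6] "fefef" (len 5) => palindrome
  [1:4] "fef" (len 3) => palindrome
  [2:5] "efe" (len 3) => palindrome
  [3:6] "fef" (len 3) => palindrome
  [0:2] "ff" (len 2) => palindrome
Longest palindromic substring: "fefef" with length 5

5


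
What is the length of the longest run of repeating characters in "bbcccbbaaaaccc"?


Input: "bbcccbbaaaaccc"
Scanning for longest run:
  Position 1 ('b'): continues run of 'b', length=2
  Position 2 ('c'): new char, reset run to 1
  Position 3 ('c'): continues run of 'c', length=2
  Position 4 ('c'): continues run of 'c', length=3
  Position 5 ('b'): new char, reset run to 1
  Position 6 ('b'): continues run of 'b', length=2
  Position 7 ('a'): new char, reset run to 1
  Position 8 ('a'): continues run of 'a', length=2
  Position 9 ('a'): continues run of 'a', length=3
  Position 10 ('a'): continues run of 'a', length=4
  Position 11 ('c'): new char, reset run to 1
  Position 12 ('c'): continues run of 'c', length=2
  Position 13 ('c'): continues run of 'c', length=3
Longest run: 'a' with length 4

4


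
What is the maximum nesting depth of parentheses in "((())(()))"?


Input: "((())(()))"
Tracking depth:
  Position 0 '(': depth becomes 1
  Position 1 '(': depth becomes 2
  Position 2 '(': depth becomes 3
  Position 3 ')': depth becomes 2
  Position 4 ')': depth becomes 1
  Position 5 '(': depth becomes 2
  Position 6 '(': depth becomes 3
  Position 7 ')': depth becomes 2
  Position 8 ')': depth becomes 1
  Position 9 ')': depth becomes 0
Maximum depth reached: 3

3


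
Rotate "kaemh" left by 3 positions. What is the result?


Input: "kaemh", rotate left by 3
First 3 characters: "kae"
Remaining characters: "mh"
Concatenate remaining + first: "mh" + "kae" = "mhkae"

mhkae


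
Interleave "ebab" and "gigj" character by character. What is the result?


Interleaving "ebab" and "gigj":
  Position 0: 'e' from first, 'g' from second => "eg"
  Position 1: 'b' from first, 'i' from second => "bi"
  Position 2: 'a' from first, 'g' from second => "ag"
  Position 3: 'b' from first, 'j' from second => "bj"
Result: egbiagbj

egbiagbj


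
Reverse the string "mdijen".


Input: mdijen
Reading characters right to left:
  Position 5: 'n'
  Position 4: 'e'
  Position 3: 'j'
  Position 2: 'i'
  Position 1: 'd'
  Position 0: 'm'
Reversed: nejidm

nejidm


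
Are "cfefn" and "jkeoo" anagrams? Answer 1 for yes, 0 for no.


Strings: "cfefn", "jkeoo"
Sorted first:  ceffn
Sorted second: ejkoo
Differ at position 0: 'c' vs 'e' => not anagrams

0


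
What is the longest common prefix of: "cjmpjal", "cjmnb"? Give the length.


Words: cjmpjal, cjmnb
  Position 0: all 'c' => match
  Position 1: all 'j' => match
  Position 2: all 'm' => match
  Position 3: ('p', 'n') => mismatch, stop
LCP = "cjm" (length 3)

3


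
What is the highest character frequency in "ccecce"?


Input: ccecce
Character counts:
  'c': 4
  'e': 2
Maximum frequency: 4

4


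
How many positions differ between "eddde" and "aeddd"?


Comparing "eddde" and "aeddd" position by position:
  Position 0: 'e' vs 'a' => DIFFER
  Position 1: 'd' vs 'e' => DIFFER
  Position 2: 'd' vs 'd' => same
  Position 3: 'd' vs 'd' => same
  Position 4: 'e' vs 'd' => DIFFER
Positions that differ: 3

3


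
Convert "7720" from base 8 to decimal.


Input: "7720" in base 8
Positional expansion:
  Digit '7' (value 7) x 8^3 = 3584
  Digit '7' (value 7) x 8^2 = 448
  Digit '2' (value 2) x 8^1 = 16
  Digit '0' (value 0) x 8^0 = 0
Sum = 4048

4048


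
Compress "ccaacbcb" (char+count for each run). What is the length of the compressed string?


Input: ccaacbcb
Runs:
  'c' x 2 => "c2"
  'a' x 2 => "a2"
  'c' x 1 => "c1"
  'b' x 1 => "b1"
  'c' x 1 => "c1"
  'b' x 1 => "b1"
Compressed: "c2a2c1b1c1b1"
Compressed length: 12

12


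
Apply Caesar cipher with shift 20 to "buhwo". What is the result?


Caesar cipher: shift "buhwo" by 20
  'b' (pos 1) + 20 = pos 21 = 'v'
  'u' (pos 20) + 20 = pos 14 = 'o'
  'h' (pos 7) + 20 = pos 1 = 'b'
  'w' (pos 22) + 20 = pos 16 = 'q'
  'o' (pos 14) + 20 = pos 8 = 'i'
Result: vobqi

vobqi


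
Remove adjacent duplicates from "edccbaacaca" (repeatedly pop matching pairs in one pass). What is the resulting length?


Input: edccbaacaca
Stack-based adjacent duplicate removal:
  Read 'e': push. Stack: e
  Read 'd': push. Stack: ed
  Read 'c': push. Stack: edc
  Read 'c': matches stack top 'c' => pop. Stack: ed
  Read 'b': push. Stack: edb
  Read 'a': push. Stack: edba
  Read 'a': matches stack top 'a' => pop. Stack: edb
  Read 'c': push. Stack: edbc
  Read 'a': push. Stack: edbca
  Read 'c': push. Stack: edbcac
  Read 'a': push. Stack: edbcaca
Final stack: "edbcaca" (length 7)

7


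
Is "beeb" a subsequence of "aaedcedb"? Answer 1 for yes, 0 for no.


Check if "beeb" is a subsequence of "aaedcedb"
Greedy scan:
  Position 0 ('a'): no match needed
  Position 1 ('a'): no match needed
  Position 2 ('e'): no match needed
  Position 3 ('d'): no match needed
  Position 4 ('c'): no match needed
  Position 5 ('e'): no match needed
  Position 6 ('d'): no match needed
  Position 7 ('b'): matches sub[0] = 'b'
Only matched 1/4 characters => not a subsequence

0


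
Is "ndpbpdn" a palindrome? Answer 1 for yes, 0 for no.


Input: ndpbpdn
Reversed: ndpbpdn
  Compare pos 0 ('n') with pos 6 ('n'): match
  Compare pos 1 ('d') with pos 5 ('d'): match
  Compare pos 2 ('p') with pos 4 ('p'): match
Result: palindrome

1


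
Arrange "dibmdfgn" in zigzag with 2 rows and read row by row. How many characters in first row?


Zigzag "dibmdfgn" into 2 rows:
Placing characters:
  'd' => row 0
  'i' => row 1
  'b' => row 0
  'm' => row 1
  'd' => row 0
  'f' => row 1
  'g' => row 0
  'n' => row 1
Rows:
  Row 0: "dbdg"
  Row 1: "imfn"
First row length: 4

4


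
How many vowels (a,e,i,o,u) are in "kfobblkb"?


Input: kfobblkb
Checking each character:
  'k' at position 0: consonant
  'f' at position 1: consonant
  'o' at position 2: vowel (running total: 1)
  'b' at position 3: consonant
  'b' at position 4: consonant
  'l' at position 5: consonant
  'k' at position 6: consonant
  'b' at position 7: consonant
Total vowels: 1

1


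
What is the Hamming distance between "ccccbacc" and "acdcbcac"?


Comparing "ccccbacc" and "acdcbcac" position by position:
  Position 0: 'c' vs 'a' => differ
  Position 1: 'c' vs 'c' => same
  Position 2: 'c' vs 'd' => differ
  Position 3: 'c' vs 'c' => same
  Position 4: 'b' vs 'b' => same
  Position 5: 'a' vs 'c' => differ
  Position 6: 'c' vs 'a' => differ
  Position 7: 'c' vs 'c' => same
Total differences (Hamming distance): 4

4


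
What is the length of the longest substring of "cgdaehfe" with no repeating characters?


Input: "cgdaehfe"
Sliding window (track last position of each char):
  Position 0 ('c'): window [0,0] length 1 -- new best
  Position 1 ('g'): window [0,1] length 2 -- new best
  Position 2 ('d'): window [0,2] length 3 -- new best
  Position 3 ('a'): window [0,3] length 4 -- new best
  Position 4 ('e'): window [0,4] length 5 -- new best
  Position 5 ('h'): window [0,5] length 6 -- new best
  Position 6 ('f'): window [0,6] length 7 -- new best
  Position 7 ('e'): repeat (last at 4), move window start to 5
  Position 7 ('e'): window [5,7] length 3
Longest substring with no repeats: "cgdaehf" with length 7

7


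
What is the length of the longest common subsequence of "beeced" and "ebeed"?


LCS of "beeced" and "ebeed"
DP table:
           e    b    e    e    d
      0    0    0    0    0    0
  b   0    0    1    1    1    1
  e   0    1    1    2    2    2
  e   0    1    1    2    3    3
  c   0    1    1    2    3    3
  e   0    1    1    2    3    3
  d   0    1    1    2    3    4
LCS length = dp[6][5] = 4

4


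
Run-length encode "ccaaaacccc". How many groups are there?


Input: ccaaaacccc
Scanning for consecutive runs:
  Group 1: 'c' x 2 (positions 0-1)
  Group 2: 'a' x 4 (positions 2-5)
  Group 3: 'c' x 4 (positions 6-9)
Total groups: 3

3


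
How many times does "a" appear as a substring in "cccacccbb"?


Searching for "a" in "cccacccbb"
Scanning each position:
  Position 0: "c" => no
  Position 1: "c" => no
  Position 2: "c" => no
  Position 3: "a" => MATCH
  Position 4: "c" => no
  Position 5: "c" => no
  Position 6: "c" => no
  Position 7: "b" => no
  Position 8: "b" => no
Total occurrences: 1

1


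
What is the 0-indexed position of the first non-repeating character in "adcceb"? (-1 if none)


Input: adcceb
Character frequencies:
  'a': 1
  'b': 1
  'c': 2
  'd': 1
  'e': 1
Scanning left to right for freq == 1:
  Position 0 ('a'): unique! => answer = 0

0


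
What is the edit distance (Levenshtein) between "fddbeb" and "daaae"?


Computing edit distance: "fddbeb" -> "daaae"
DP table:
           d    a    a    a    e
      0    1    2    3    4    5
  f   1    1    2    3    4    5
  d   2    1    2    3    4    5
  d   3    2    2    3    4    5
  b   4    3    3    3    4    5
  e   5    4    4    4    4    4
  b   6    5    5    5    5    5
Edit distance = dp[6][5] = 5

5


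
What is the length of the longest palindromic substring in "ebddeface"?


Input: "ebddeface"
Checking substrings for palindromes:
  [2:4] "dd" (len 2) => palindrome
Longest palindromic substring: "dd" with length 2

2


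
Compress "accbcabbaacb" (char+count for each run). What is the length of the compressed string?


Input: accbcabbaacb
Runs:
  'a' x 1 => "a1"
  'c' x 2 => "c2"
  'b' x 1 => "b1"
  'c' x 1 => "c1"
  'a' x 1 => "a1"
  'b' x 2 => "b2"
  'a' x 2 => "a2"
  'c' x 1 => "c1"
  'b' x 1 => "b1"
Compressed: "a1c2b1c1a1b2a2c1b1"
Compressed length: 18

18


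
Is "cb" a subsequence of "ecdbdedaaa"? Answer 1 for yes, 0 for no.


Check if "cb" is a subsequence of "ecdbdedaaa"
Greedy scan:
  Position 0 ('e'): no match needed
  Position 1 ('c'): matches sub[0] = 'c'
  Position 2 ('d'): no match needed
  Position 3 ('b'): matches sub[1] = 'b'
  Position 4 ('d'): no match needed
  Position 5 ('e'): no match needed
  Position 6 ('d'): no match needed
  Position 7 ('a'): no match needed
  Position 8 ('a'): no match needed
  Position 9 ('a'): no match needed
All 2 characters matched => is a subsequence

1


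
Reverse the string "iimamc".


Input: iimamc
Reading characters right to left:
  Position 5: 'c'
  Position 4: 'm'
  Position 3: 'a'
  Position 2: 'm'
  Position 1: 'i'
  Position 0: 'i'
Reversed: cmamii

cmamii


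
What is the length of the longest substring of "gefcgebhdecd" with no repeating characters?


Input: "gefcgebhdecd"
Sliding window (track last position of each char):
  Position 0 ('g'): window [0,0] length 1 -- new best
  Position 1 ('e'): window [0,1] length 2 -- new best
  Position 2 ('f'): window [0,2] length 3 -- new best
  Position 3 ('c'): window [0,3] length 4 -- new best
  Position 4 ('g'): repeat (last at 0), move window start to 1
  Position 4 ('g'): window [1,4] length 4
  Position 5 ('e'): repeat (last at 1), move window start to 2
  Position 5 ('e'): window [2,5] length 4
  Position 6 ('b'): window [2,6] length 5 -- new best
  Position 7 ('h'): window [2,7] length 6 -- new best
  Position 8 ('d'): window [2,8] length 7 -- new best
  Position 9 ('e'): repeat (last at 5), move window start to 6
  Position 9 ('e'): window [6,9] length 4
  Position 10 ('c'): window [6,10] length 5
  Position 11 ('d'): repeat (last at 8), move window start to 9
  Position 11 ('d'): window [9,11] length 3
Longest substring with no repeats: "fcgebhd" with length 7

7


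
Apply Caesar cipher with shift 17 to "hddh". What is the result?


Caesar cipher: shift "hddh" by 17
  'h' (pos 7) + 17 = pos 24 = 'y'
  'd' (pos 3) + 17 = pos 20 = 'u'
  'd' (pos 3) + 17 = pos 20 = 'u'
  'h' (pos 7) + 17 = pos 24 = 'y'
Result: yuuy

yuuy


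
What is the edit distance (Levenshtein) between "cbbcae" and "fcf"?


Computing edit distance: "cbbcae" -> "fcf"
DP table:
           f    c    f
      0    1    2    3
  c   1    1    1    2
  b   2    2    2    2
  b   3    3    3    3
  c   4    4    3    4
  a   5    5    4    4
  e   6    6    5    5
Edit distance = dp[6][3] = 5

5


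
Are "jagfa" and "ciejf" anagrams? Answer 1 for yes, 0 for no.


Strings: "jagfa", "ciejf"
Sorted first:  aafgj
Sorted second: cefij
Differ at position 0: 'a' vs 'c' => not anagrams

0


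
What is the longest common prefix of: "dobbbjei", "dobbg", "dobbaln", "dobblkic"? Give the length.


Words: dobbbjei, dobbg, dobbaln, dobblkic
  Position 0: all 'd' => match
  Position 1: all 'o' => match
  Position 2: all 'b' => match
  Position 3: all 'b' => match
  Position 4: ('b', 'g', 'a', 'l') => mismatch, stop
LCP = "dobb" (length 4)

4


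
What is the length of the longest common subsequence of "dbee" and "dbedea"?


LCS of "dbee" and "dbedea"
DP table:
           d    b    e    d    e    a
      0    0    0    0    0    0    0
  d   0    1    1    1    1    1    1
  b   0    1    2    2    2    2    2
  e   0    1    2    3    3    3    3
  e   0    1    2    3    3    4    4
LCS length = dp[4][6] = 4

4


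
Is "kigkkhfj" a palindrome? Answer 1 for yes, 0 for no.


Input: kigkkhfj
Reversed: jfhkkgik
  Compare pos 0 ('k') with pos 7 ('j'): MISMATCH
  Compare pos 1 ('i') with pos 6 ('f'): MISMATCH
  Compare pos 2 ('g') with pos 5 ('h'): MISMATCH
  Compare pos 3 ('k') with pos 4 ('k'): match
Result: not a palindrome

0


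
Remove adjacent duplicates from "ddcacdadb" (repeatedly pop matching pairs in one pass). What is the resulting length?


Input: ddcacdadb
Stack-based adjacent duplicate removal:
  Read 'd': push. Stack: d
  Read 'd': matches stack top 'd' => pop. Stack: (empty)
  Read 'c': push. Stack: c
  Read 'a': push. Stack: ca
  Read 'c': push. Stack: cac
  Read 'd': push. Stack: cacd
  Read 'a': push. Stack: cacda
  Read 'd': push. Stack: cacdad
  Read 'b': push. Stack: cacdadb
Final stack: "cacdadb" (length 7)

7


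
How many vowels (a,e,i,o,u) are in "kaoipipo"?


Input: kaoipipo
Checking each character:
  'k' at position 0: consonant
  'a' at position 1: vowel (running total: 1)
  'o' at position 2: vowel (running total: 2)
  'i' at position 3: vowel (running total: 3)
  'p' at position 4: consonant
  'i' at position 5: vowel (running total: 4)
  'p' at position 6: consonant
  'o' at position 7: vowel (running total: 5)
Total vowels: 5

5


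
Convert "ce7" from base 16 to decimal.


Input: "ce7" in base 16
Positional expansion:
  Digit 'c' (value 12) x 16^2 = 3072
  Digit 'e' (value 14) x 16^1 = 224
  Digit '7' (value 7) x 16^0 = 7
Sum = 3303

3303


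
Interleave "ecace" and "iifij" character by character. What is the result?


Interleaving "ecace" and "iifij":
  Position 0: 'e' from first, 'i' from second => "ei"
  Position 1: 'c' from first, 'i' from second => "ci"
  Position 2: 'a' from first, 'f' from second => "af"
  Position 3: 'c' from first, 'i' from second => "ci"
  Position 4: 'e' from first, 'j' from second => "ej"
Result: eiciafciej

eiciafciej


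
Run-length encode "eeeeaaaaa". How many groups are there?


Input: eeeeaaaaa
Scanning for consecutive runs:
  Group 1: 'e' x 4 (positions 0-3)
  Group 2: 'a' x 5 (positions 4-8)
Total groups: 2

2


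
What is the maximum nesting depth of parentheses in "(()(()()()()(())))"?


Input: "(()(()()()()(())))"
Tracking depth:
  Position 0 '(': depth becomes 1
  Position 1 '(': depth becomes 2
  Position 2 ')': depth becomes 1
  Position 3 '(': depth becomes 2
  Position 4 '(': depth becomes 3
  Position 5 ')': depth becomes 2
  Position 6 '(': depth becomes 3
  Position 7 ')': depth becomes 2
  Position 8 '(': depth becomes 3
  Position 9 ')': depth becomes 2
  Position 10 '(': depth becomes 3
  Position 11 ')': depth becomes 2
  Position 12 '(': depth becomes 3
  Position 13 '(': depth becomes 4
  Position 14 ')': depth becomes 3
  Position 15 ')': depth becomes 2
  Position 16 ')': depth becomes 1
  Position 17 ')': depth becomes 0
Maximum depth reached: 4

4


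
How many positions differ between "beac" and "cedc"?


Comparing "beac" and "cedc" position by position:
  Position 0: 'b' vs 'c' => DIFFER
  Position 1: 'e' vs 'e' => same
  Position 2: 'a' vs 'd' => DIFFER
  Position 3: 'c' vs 'c' => same
Positions that differ: 2

2


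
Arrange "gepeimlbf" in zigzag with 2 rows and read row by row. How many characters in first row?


Zigzag "gepeimlbf" into 2 rows:
Placing characters:
  'g' => row 0
  'e' => row 1
  'p' => row 0
  'e' => row 1
  'i' => row 0
  'm' => row 1
  'l' => row 0
  'b' => row 1
  'f' => row 0
Rows:
  Row 0: "gpilf"
  Row 1: "eemb"
First row length: 5

5


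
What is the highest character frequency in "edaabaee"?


Input: edaabaee
Character counts:
  'a': 3
  'b': 1
  'd': 1
  'e': 3
Maximum frequency: 3

3


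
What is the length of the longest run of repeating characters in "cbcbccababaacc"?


Input: "cbcbccababaacc"
Scanning for longest run:
  Position 1 ('b'): new char, reset run to 1
  Position 2 ('c'): new char, reset run to 1
  Position 3 ('b'): new char, reset run to 1
  Position 4 ('c'): new char, reset run to 1
  Position 5 ('c'): continues run of 'c', length=2
  Position 6 ('a'): new char, reset run to 1
  Position 7 ('b'): new char, reset run to 1
  Position 8 ('a'): new char, reset run to 1
  Position 9 ('b'): new char, reset run to 1
  Position 10 ('a'): new char, reset run to 1
  Position 11 ('a'): continues run of 'a', length=2
  Position 12 ('c'): new char, reset run to 1
  Position 13 ('c'): continues run of 'c', length=2
Longest run: 'c' with length 2

2


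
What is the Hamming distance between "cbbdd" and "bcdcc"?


Comparing "cbbdd" and "bcdcc" position by position:
  Position 0: 'c' vs 'b' => differ
  Position 1: 'b' vs 'c' => differ
  Position 2: 'b' vs 'd' => differ
  Position 3: 'd' vs 'c' => differ
  Position 4: 'd' vs 'c' => differ
Total differences (Hamming distance): 5

5


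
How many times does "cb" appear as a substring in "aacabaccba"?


Searching for "cb" in "aacabaccba"
Scanning each position:
  Position 0: "aa" => no
  Position 1: "ac" => no
  Position 2: "ca" => no
  Position 3: "ab" => no
  Position 4: "ba" => no
  Position 5: "ac" => no
  Position 6: "cc" => no
  Position 7: "cb" => MATCH
  Position 8: "ba" => no
Total occurrences: 1

1


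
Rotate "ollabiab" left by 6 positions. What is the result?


Input: "ollabiab", rotate left by 6
First 6 characters: "ollabi"
Remaining characters: "ab"
Concatenate remaining + first: "ab" + "ollabi" = "abollabi"

abollabi


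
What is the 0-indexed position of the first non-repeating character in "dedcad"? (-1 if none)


Input: dedcad
Character frequencies:
  'a': 1
  'c': 1
  'd': 3
  'e': 1
Scanning left to right for freq == 1:
  Position 0 ('d'): freq=3, skip
  Position 1 ('e'): unique! => answer = 1

1
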